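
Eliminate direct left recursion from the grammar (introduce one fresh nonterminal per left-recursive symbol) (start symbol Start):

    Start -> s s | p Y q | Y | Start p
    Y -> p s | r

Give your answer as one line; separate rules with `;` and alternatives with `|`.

Start -> s s Start1 | p Y q Start1 | Y Start1; Y -> p s | r; Start1 -> p Start1 | ε

Start is directly left-recursive.
For Start: α = {p}, β = {s s, p Y q, Y}. Rewrite as Start → β Start1 and Start1 → α Start1 | ε.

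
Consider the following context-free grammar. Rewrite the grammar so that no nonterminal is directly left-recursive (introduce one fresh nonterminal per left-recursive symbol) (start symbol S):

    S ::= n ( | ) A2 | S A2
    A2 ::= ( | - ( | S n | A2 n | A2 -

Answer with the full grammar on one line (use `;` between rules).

Directly left-recursive nonterminals: S, A2.
For S: α = {A2}, β = {n (, ) A2}. Rewrite as S → β S' and S' → α S' | ε.
For A2: α = {n, -}, β = {(, - (, S n}. Rewrite as A2 → β A2' and A2' → α A2' | ε.

S ::= n ( S' | ) A2 S'; A2 ::= ( A2' | - ( A2' | S n A2'; S' ::= A2 S' | ε; A2' ::= n A2' | - A2' | ε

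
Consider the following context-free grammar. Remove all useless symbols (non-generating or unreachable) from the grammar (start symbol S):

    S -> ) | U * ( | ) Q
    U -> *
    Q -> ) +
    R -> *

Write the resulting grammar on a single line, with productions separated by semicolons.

Generating nonterminals: {Q, R, S, U}.
Reachable from S after that: {Q, S, U}.
Removed useless symbols: {R} and every production mentioning them.

S -> ) | U * ( | ) Q; U -> *; Q -> ) +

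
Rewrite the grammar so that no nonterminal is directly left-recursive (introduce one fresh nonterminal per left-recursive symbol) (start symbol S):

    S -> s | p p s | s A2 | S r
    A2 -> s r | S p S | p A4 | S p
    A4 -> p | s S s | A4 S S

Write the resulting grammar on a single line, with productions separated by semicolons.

S -> s S' | p p s S' | s A2 S'; A2 -> s r | S p S | p A4 | S p; A4 -> p A4' | s S s A4'; S' -> r S' | epsilon; A4' -> S S A4' | epsilon

S, A4 are directly left-recursive.
For S: α = {r}, β = {s, p p s, s A2}. Rewrite as S → β S' and S' → α S' | ε.
For A4: α = {S S}, β = {p, s S s}. Rewrite as A4 → β A4' and A4' → α A4' | ε.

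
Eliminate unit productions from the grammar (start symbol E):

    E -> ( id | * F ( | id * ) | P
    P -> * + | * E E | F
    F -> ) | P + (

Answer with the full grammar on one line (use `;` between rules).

E -> ( id | * F ( | id * ) | * + | * E E | ) | P + (; P -> ) | P + ( | * + | * E E; F -> ) | P + (

Unit pairs: E ⇒* {F, P}; P ⇒* {F}.
For every A with A ⇒* B via unit rules, add B's non-unit alternatives to A; then delete every rule of the form X → Y.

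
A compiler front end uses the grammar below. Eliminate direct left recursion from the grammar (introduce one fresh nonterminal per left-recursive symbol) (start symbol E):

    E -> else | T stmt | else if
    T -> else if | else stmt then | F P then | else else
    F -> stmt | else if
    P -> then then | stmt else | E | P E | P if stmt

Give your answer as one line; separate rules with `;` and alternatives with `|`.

Left recursion appears on P.
For P: α = {E, if stmt}, β = {then then, stmt else, E}. Rewrite as P → β P' and P' → α P' | ε.

E -> else | T stmt | else if; T -> else if | else stmt then | F P then | else else; F -> stmt | else if; P -> then then P' | stmt else P' | E P'; P' -> E P' | if stmt P' | ε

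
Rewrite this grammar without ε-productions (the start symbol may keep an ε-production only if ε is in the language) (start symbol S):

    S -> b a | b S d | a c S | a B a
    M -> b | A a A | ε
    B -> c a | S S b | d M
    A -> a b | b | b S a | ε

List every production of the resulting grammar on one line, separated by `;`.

S -> b a | b S d | a c S | a B a; M -> b | A a A | A a | a A | a; B -> c a | S S b | d M | d; A -> a b | b | b S a

The nullable symbols are {A, M}.
ε ∉ L(G), so no ε-production is kept.
Expand every rule over subsets of its nullable positions: M → A a A gives A a A | A a | a A | a. B → d M gives d M | d.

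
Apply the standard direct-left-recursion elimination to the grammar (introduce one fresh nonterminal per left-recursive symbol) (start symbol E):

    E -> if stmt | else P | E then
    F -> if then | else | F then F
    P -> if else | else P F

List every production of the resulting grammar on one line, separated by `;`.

Directly left-recursive nonterminals: E, F.
For E: α = {then}, β = {if stmt, else P}. Rewrite as E → β E' and E' → α E' | ε.
For F: α = {then F}, β = {if then, else}. Rewrite as F → β F' and F' → α F' | ε.

E -> if stmt E' | else P E'; F -> if then F' | else F'; P -> if else | else P F; E' -> then E' | ε; F' -> then F F' | ε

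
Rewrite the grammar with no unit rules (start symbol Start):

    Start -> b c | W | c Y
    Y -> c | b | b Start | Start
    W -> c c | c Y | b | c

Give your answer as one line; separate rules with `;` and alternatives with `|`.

Unit pairs: Start ⇒* {W}; Y ⇒* {Start, W}.
For each unit pair (A, B), copy every non-unit production of B to A, then drop all unit productions.

Start -> b c | c Y | c c | b | c; Y -> b c | c Y | c c | b | c | b Start; W -> c c | c Y | b | c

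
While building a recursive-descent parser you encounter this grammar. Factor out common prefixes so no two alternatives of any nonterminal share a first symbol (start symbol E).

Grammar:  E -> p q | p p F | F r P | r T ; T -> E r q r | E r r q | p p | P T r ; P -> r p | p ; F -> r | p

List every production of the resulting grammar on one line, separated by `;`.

E has alternatives sharing prefix 'p': factor to E → p E' with E' → q | p F.
T has alternatives sharing prefix 'E r': factor to T → E r T' with T' → q r | r q.

E -> F r P | r T | p E'; T -> p p | P T r | E r T'; P -> r p | p; F -> r | p; E' -> q | p F; T' -> q r | r q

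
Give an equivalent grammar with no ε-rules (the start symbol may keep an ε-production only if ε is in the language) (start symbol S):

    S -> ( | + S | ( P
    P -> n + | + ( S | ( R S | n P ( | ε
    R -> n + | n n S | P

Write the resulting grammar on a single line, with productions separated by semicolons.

S -> ( | + S | ( P; P -> n + | + ( S | ( R S | ( S | n P ( | n (; R -> n + | n n S | P

Nullable set = {P, R}.
ε ∉ L(G), so no ε-production is kept.
For each production, add variants omitting each subset of nullable occurrences: P → ( R S gives ( R S | ( S. P → n P ( gives n P ( | n (.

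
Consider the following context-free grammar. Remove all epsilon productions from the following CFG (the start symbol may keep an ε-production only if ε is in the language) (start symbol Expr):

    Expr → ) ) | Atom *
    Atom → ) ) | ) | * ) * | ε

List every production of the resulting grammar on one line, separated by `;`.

Expr → ) ) | Atom * | *; Atom → ) ) | ) | * ) *

Nullable nonterminals: {Atom}.
ε ∉ L(G), so no ε-production is kept.
Add the nullable-subset variants: Expr → Atom * gives Atom * | *.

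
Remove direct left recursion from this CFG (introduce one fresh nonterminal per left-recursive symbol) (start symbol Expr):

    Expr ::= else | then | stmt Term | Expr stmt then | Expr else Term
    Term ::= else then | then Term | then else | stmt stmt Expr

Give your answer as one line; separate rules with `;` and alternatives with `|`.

Expr ::= else Expr1 | then Expr1 | stmt Term Expr1; Term ::= else then | then Term | then else | stmt stmt Expr; Expr1 ::= stmt then Expr1 | else Term Expr1 | ε

Directly left-recursive nonterminal: Expr.
For Expr: α = {stmt then, else Term}, β = {else, then, stmt Term}. Rewrite as Expr → β Expr1 and Expr1 → α Expr1 | ε.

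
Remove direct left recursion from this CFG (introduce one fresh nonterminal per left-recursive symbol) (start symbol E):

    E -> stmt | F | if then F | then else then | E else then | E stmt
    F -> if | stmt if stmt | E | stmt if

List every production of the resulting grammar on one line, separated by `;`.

E -> stmt E' | F E' | if then F E' | then else then E'; F -> if | stmt if stmt | E | stmt if; E' -> else then E' | stmt E' | ε

Left recursion appears on E.
For E: α = {else then, stmt}, β = {stmt, F, if then F, then else then}. Rewrite as E → β E' and E' → α E' | ε.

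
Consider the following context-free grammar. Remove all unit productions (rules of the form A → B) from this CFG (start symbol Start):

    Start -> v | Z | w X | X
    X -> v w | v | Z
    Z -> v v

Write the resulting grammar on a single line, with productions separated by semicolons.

Start -> v v | v | w X | v w; X -> v v | v w | v; Z -> v v

Unit pairs: Start ⇒* {X, Z}; X ⇒* {Z}.
Replace each nonterminal's rules with the union of the non-unit rules of every nonterminal it unit-derives.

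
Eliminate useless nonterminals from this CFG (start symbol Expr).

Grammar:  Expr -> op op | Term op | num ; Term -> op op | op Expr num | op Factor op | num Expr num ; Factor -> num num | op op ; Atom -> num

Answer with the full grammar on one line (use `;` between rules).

Generating nonterminals: {Atom, Expr, Factor, Term}.
Reachable from Expr after that: {Expr, Factor, Term}.
Removed useless symbols: {Atom} and every production mentioning them.

Expr -> op op | Term op | num; Term -> op op | op Expr num | op Factor op | num Expr num; Factor -> num num | op op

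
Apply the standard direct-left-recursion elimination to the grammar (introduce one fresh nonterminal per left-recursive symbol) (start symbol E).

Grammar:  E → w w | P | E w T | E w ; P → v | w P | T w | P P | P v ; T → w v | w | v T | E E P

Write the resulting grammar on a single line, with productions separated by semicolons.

Left recursion appears on E, P.
For E: α = {w T, w}, β = {w w, P}. Rewrite as E → β E' and E' → α E' | ε.
For P: α = {P, v}, β = {v, w P, T w}. Rewrite as P → β P' and P' → α P' | ε.

E → w w E' | P E'; P → v P' | w P P' | T w P'; T → w v | w | v T | E E P; E' → w T E' | w E' | ε; P' → P P' | v P' | ε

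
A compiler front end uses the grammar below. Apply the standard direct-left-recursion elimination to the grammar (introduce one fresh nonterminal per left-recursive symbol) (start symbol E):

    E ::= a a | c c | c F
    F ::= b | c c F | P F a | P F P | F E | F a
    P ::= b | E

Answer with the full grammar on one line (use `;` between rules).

E ::= a a | c c | c F; F ::= b F' | c c F F' | P F a F' | P F P F'; P ::= b | E; F' ::= E F' | a F' | ε

Left recursion appears on F.
For F: α = {E, a}, β = {b, c c F, P F a, P F P}. Rewrite as F → β F' and F' → α F' | ε.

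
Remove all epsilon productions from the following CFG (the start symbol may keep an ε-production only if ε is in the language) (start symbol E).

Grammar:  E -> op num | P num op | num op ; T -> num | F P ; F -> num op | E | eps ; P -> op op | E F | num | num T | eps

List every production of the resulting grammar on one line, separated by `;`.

Nullable set = {F, P, T}.
ε ∉ L(G), so no ε-production is kept.
For each production, add variants omitting each subset of nullable occurrences: E → P num op gives P num op | num op. T → F P gives F P | F | P. P → E F gives E F | E.

E -> op num | P num op | num op; T -> num | F P | F | P; F -> num op | E; P -> op op | E F | E | num | num T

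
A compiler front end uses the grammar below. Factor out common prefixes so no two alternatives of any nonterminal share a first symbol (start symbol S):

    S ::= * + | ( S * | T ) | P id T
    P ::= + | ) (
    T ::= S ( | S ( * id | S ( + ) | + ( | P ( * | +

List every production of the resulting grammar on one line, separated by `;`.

T has alternatives sharing prefix 'S (': factor to T → S ( T' with T' → ε | * id | + ).
T has alternatives sharing prefix '+': factor to T → + T'' with T'' → ( | ε.

S ::= * + | ( S * | T ) | P id T; P ::= + | ) (; T ::= P ( * | S ( T' | + T''; T' ::= ε | * id | + ); T'' ::= ( | ε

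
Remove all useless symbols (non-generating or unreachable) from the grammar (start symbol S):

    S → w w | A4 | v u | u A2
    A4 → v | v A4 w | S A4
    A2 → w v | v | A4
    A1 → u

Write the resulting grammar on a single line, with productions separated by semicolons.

S → w w | A4 | v u | u A2; A4 → v | v A4 w | S A4; A2 → w v | v | A4

Generating nonterminals: {A1, A2, A4, S}.
Reachable from S after that: {A2, A4, S}.
Removed useless symbols: {A1} and every production mentioning them.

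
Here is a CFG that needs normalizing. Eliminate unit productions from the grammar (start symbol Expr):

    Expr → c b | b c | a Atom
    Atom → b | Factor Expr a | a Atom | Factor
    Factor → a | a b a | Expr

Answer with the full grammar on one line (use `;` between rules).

Unit pairs: Atom ⇒* {Expr, Factor}; Factor ⇒* {Expr}.
For each unit pair (A, B), copy every non-unit production of B to A, then drop all unit productions.

Expr → c b | b c | a Atom; Atom → b | Factor Expr a | a Atom | a | a b a | c b | b c; Factor → a | a b a | c b | b c | a Atom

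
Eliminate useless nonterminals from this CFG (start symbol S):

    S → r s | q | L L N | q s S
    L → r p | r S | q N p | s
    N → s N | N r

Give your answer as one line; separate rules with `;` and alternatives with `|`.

Generating nonterminals: {L, S}.
Reachable from S after that: {S}.
Removed useless symbols: {L, N} and every production mentioning them.

S → r s | q | q s S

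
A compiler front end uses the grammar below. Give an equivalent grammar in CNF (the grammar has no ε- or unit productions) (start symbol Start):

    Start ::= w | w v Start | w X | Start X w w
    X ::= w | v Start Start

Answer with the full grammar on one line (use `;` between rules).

Introduce a nonterminal for each terminal appearing in a rule of length ≥ 2: X1 → w, X2 → v.
Binarize each right-hand side of length ≥ 3 by chaining fresh nonterminals (Y1, Y2, …): affected rules were Start → X1 X2 Start; Start → Start X X1 X1; X → X2 Start Start.

Start ::= w | X1 Y1 | X1 X | Start Y2; X ::= w | X2 Y4; X1 ::= w; X2 ::= v; Y1 ::= X2 Start; Y2 ::= X Y3; Y3 ::= X1 X1; Y4 ::= Start Start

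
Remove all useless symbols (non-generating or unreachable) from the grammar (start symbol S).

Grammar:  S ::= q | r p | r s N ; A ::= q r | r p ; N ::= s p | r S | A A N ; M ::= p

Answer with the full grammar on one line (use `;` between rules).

Generating nonterminals: {A, M, N, S}.
Reachable from S after that: {A, N, S}.
Removed useless symbols: {M} and every production mentioning them.

S ::= q | r p | r s N; A ::= q r | r p; N ::= s p | r S | A A N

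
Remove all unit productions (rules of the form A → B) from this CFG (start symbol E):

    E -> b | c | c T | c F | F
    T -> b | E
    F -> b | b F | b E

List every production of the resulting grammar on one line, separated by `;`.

E -> b | c | c T | c F | b F | b E; T -> b | c | c T | c F | b F | b E; F -> b | b F | b E

Unit pairs: E ⇒* {F}; T ⇒* {E, F}.
For every A with A ⇒* B via unit rules, add B's non-unit alternatives to A; then delete every rule of the form X → Y.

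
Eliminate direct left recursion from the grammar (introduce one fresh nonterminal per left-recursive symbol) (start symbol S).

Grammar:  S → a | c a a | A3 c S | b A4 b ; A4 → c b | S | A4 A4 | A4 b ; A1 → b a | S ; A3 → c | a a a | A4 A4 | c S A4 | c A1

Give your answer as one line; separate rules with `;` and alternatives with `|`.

S → a | c a a | A3 c S | b A4 b; A4 → c b A4' | S A4'; A1 → b a | S; A3 → c | a a a | A4 A4 | c S A4 | c A1; A4' → A4 A4' | b A4' | ε

Directly left-recursive nonterminal: A4.
For A4: α = {A4, b}, β = {c b, S}. Rewrite as A4 → β A4' and A4' → α A4' | ε.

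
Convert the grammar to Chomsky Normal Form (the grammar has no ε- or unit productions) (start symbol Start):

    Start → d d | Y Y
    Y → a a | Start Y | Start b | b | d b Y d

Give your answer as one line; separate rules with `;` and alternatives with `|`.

Start → X1 X1 | Y Y; Y → X2 X2 | Start Y | Start X3 | b | X1 Y1; X1 → d; X2 → a; X3 → b; Y1 → X3 Y2; Y2 → Y X1

Introduce a nonterminal for each terminal appearing in a rule of length ≥ 2: X1 → d, X2 → a, X3 → b.
Binarize each right-hand side of length ≥ 3 by chaining fresh nonterminals (Y1, Y2, …): affected rules were Y → X1 X3 Y X1.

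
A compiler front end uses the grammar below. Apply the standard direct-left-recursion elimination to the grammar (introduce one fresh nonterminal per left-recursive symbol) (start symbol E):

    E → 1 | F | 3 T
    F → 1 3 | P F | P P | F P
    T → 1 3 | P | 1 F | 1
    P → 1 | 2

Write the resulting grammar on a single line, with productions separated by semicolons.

Directly left-recursive nonterminal: F.
For F: α = {P}, β = {1 3, P F, P P}. Rewrite as F → β F' and F' → α F' | ε.

E → 1 | F | 3 T; F → 1 3 F' | P F F' | P P F'; T → 1 3 | P | 1 F | 1; P → 1 | 2; F' → P F' | ε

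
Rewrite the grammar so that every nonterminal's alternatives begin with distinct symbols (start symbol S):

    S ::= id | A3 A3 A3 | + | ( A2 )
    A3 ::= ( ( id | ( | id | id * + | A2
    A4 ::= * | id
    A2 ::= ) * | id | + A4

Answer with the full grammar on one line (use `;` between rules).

S ::= id | A3 A3 A3 | + | ( A2 ); A3 ::= A2 | ( A3' | id A3''; A4 ::= * | id; A2 ::= ) * | id | + A4; A3' ::= ( id | ε; A3'' ::= ε | * +

A3 has alternatives sharing prefix '(': factor to A3 → ( A3' with A3' → ( id | ε.
A3 has alternatives sharing prefix 'id': factor to A3 → id A3'' with A3'' → ε | * +.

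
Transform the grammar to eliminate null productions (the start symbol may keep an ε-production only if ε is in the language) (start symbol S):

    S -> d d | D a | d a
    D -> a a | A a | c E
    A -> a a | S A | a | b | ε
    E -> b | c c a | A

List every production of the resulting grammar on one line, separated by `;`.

The nullable symbols are {A, E}.
ε ∉ L(G), so no ε-production is kept.
For each production, add variants omitting each subset of nullable occurrences: D → A a gives A a | a. D → c E gives c E | c. A → S A gives S A | S.

S -> d d | D a | d a; D -> a a | A a | a | c E | c; A -> a a | S A | S | a | b; E -> b | c c a | A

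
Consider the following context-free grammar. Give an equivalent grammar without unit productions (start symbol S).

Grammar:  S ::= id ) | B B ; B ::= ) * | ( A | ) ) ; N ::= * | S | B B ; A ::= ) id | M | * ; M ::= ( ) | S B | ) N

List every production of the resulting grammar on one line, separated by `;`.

Unit pairs: A ⇒* {M}; N ⇒* {S}.
For every A with A ⇒* B via unit rules, add B's non-unit alternatives to A; then delete every rule of the form X → Y.

S ::= id ) | B B; B ::= ) * | ( A | ) ); N ::= id ) | B B | *; A ::= ) id | * | ( ) | S B | ) N; M ::= ( ) | S B | ) N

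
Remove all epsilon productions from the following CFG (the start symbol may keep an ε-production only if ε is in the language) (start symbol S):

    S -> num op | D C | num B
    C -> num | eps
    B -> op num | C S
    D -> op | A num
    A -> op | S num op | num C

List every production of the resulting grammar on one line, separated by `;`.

S -> num op | D C | D | num B; C -> num; B -> op num | C S | S; D -> op | A num; A -> op | S num op | num C | num

The nullable symbols are {C}.
ε ∉ L(G), so no ε-production is kept.
Expand every rule over subsets of its nullable positions: S → D C gives D C | D. B → C S gives C S | S. A → num C gives num C | num.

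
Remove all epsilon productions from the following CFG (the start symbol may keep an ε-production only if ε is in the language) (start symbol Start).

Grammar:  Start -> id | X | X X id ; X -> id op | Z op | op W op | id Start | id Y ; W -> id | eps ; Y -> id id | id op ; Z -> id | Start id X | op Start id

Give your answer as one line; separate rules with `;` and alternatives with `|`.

Start -> id | X | X X id; X -> id op | Z op | op W op | op op | id Start | id Y; W -> id; Y -> id id | id op; Z -> id | Start id X | op Start id

Nullable set = {W}.
ε ∉ L(G), so no ε-production is kept.
Expand every rule over subsets of its nullable positions: X → op W op gives op W op | op op.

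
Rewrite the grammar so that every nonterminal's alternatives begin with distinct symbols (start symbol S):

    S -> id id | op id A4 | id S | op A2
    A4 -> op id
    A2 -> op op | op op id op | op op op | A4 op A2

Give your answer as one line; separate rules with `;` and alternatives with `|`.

S -> id S' | op S''; A4 -> op id; A2 -> A4 op A2 | op op A2'; S' -> id | S; S'' -> id A4 | A2; A2' -> epsilon | id op | op

S has alternatives sharing prefix 'id': factor to S → id S' with S' → id | S.
S has alternatives sharing prefix 'op': factor to S → op S'' with S'' → id A4 | A2.
A2 has alternatives sharing prefix 'op op': factor to A2 → op op A2' with A2' → ε | id op | op.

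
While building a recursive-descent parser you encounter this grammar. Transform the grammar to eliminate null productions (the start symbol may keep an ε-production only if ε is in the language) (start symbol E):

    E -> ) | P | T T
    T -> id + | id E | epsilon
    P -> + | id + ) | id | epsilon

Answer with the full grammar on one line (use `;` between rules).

E -> ) | P | T T | T | ε; T -> id + | id E | id; P -> + | id + ) | id

The nullable symbols are {E, P, T}.
ε ∈ L(G) since E is nullable, so keep E → ε.
Expand every rule over subsets of its nullable positions: E → T T gives T T | T. T → id E gives id E | id.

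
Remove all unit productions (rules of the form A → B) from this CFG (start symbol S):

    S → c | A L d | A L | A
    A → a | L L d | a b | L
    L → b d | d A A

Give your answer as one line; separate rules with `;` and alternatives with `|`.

S → b d | d A A | c | A L d | A L | a | L L d | a b; A → b d | d A A | a | L L d | a b; L → b d | d A A

Unit pairs: A ⇒* {L}; S ⇒* {A, L}.
For each unit pair (A, B), copy every non-unit production of B to A, then drop all unit productions.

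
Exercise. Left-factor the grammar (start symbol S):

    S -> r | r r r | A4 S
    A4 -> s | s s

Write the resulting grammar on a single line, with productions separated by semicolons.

S -> A4 S | r S'; A4 -> s A4'; S' -> ε | r r; A4' -> ε | s

S has alternatives sharing prefix 'r': factor to S → r S' with S' → ε | r r.
A4 has alternatives sharing prefix 's': factor to A4 → s A4' with A4' → ε | s.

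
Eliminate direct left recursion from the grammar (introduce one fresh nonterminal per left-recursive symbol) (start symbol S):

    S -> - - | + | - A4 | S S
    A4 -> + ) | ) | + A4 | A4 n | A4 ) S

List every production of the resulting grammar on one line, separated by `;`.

S -> - - S' | + S' | - A4 S'; A4 -> + ) A4' | ) A4' | + A4 A4'; S' -> S S' | epsilon; A4' -> n A4' | ) S A4' | epsilon

Left recursion appears on S, A4.
For S: α = {S}, β = {- -, +, - A4}. Rewrite as S → β S' and S' → α S' | ε.
For A4: α = {n, ) S}, β = {+ ), ), + A4}. Rewrite as A4 → β A4' and A4' → α A4' | ε.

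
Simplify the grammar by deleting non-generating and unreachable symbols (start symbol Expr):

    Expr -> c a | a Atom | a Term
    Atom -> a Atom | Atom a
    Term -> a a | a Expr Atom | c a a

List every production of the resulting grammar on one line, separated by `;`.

Generating nonterminals: {Expr, Term}.
Reachable from Expr after that: {Expr, Term}.
Removed useless symbols: {Atom} and every production mentioning them.

Expr -> c a | a Term; Term -> a a | c a a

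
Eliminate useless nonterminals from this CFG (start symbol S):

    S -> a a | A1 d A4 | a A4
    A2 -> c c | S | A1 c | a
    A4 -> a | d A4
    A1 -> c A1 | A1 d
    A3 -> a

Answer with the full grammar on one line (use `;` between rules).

S -> a a | a A4; A4 -> a | d A4

Generating nonterminals: {A2, A3, A4, S}.
Reachable from S after that: {A4, S}.
Removed useless symbols: {A1, A2, A3} and every production mentioning them.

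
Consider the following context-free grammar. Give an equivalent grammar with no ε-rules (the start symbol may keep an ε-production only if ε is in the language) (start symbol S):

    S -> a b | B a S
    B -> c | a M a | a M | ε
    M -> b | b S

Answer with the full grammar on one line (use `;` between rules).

S -> a b | B a S | a S; B -> c | a M a | a M; M -> b | b S

Nullable set = {B}.
ε ∉ L(G), so no ε-production is kept.
Add the nullable-subset variants: S → B a S gives B a S | a S.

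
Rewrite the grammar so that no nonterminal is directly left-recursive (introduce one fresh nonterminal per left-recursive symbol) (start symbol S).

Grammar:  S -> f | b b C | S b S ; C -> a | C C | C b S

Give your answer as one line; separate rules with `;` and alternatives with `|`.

S, C are directly left-recursive.
For S: α = {b S}, β = {f, b b C}. Rewrite as S → β S' and S' → α S' | ε.
For C: α = {C, b S}, β = {a}. Rewrite as C → β C' and C' → α C' | ε.

S -> f S' | b b C S'; C -> a C'; S' -> b S S' | eps; C' -> C C' | b S C' | eps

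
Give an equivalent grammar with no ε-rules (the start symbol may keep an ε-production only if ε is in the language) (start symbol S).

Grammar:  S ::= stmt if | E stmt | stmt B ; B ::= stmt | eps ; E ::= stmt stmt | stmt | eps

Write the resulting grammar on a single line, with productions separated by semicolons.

Nullable nonterminals: {B, E}.
ε ∉ L(G), so no ε-production is kept.
For each production, add variants omitting each subset of nullable occurrences: S → E stmt gives E stmt | stmt.

S ::= stmt if | E stmt | stmt | stmt B; B ::= stmt; E ::= stmt stmt | stmt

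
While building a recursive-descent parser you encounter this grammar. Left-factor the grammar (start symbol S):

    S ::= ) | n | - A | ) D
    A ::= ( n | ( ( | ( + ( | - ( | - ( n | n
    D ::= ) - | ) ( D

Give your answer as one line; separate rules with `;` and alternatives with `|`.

S has alternatives sharing prefix ')': factor to S → ) S' with S' → ε | D.
A has alternatives sharing prefix '(': factor to A → ( A' with A' → n | ( | + (.
A has alternatives sharing prefix '- (': factor to A → - ( A'' with A'' → ε | n.
D has alternatives sharing prefix ')': factor to D → ) D' with D' → - | ( D.

S ::= n | - A | ) S'; A ::= n | ( A' | - ( A''; D ::= ) D'; S' ::= epsilon | D; A' ::= n | ( | + (; A'' ::= epsilon | n; D' ::= - | ( D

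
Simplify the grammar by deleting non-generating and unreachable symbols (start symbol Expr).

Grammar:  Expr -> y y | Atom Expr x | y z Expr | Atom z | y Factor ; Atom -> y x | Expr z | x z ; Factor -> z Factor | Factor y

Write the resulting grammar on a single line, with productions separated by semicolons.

Expr -> y y | Atom Expr x | y z Expr | Atom z; Atom -> y x | Expr z | x z

Generating nonterminals: {Atom, Expr}.
Reachable from Expr after that: {Atom, Expr}.
Removed useless symbols: {Factor} and every production mentioning them.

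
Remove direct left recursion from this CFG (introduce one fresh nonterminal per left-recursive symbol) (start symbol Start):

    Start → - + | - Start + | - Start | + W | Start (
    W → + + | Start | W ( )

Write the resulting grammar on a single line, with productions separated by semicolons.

Start → - + Start1 | - Start + Start1 | - Start Start1 | + W Start1; W → + + W1 | Start W1; Start1 → ( Start1 | eps; W1 → ( ) W1 | eps

Start, W are directly left-recursive.
For Start: α = {(}, β = {- +, - Start +, - Start, + W}. Rewrite as Start → β Start1 and Start1 → α Start1 | ε.
For W: α = {( )}, β = {+ +, Start}. Rewrite as W → β W1 and W1 → α W1 | ε.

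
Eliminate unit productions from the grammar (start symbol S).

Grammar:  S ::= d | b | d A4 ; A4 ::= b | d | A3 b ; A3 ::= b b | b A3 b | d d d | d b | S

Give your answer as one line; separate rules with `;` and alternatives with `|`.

S ::= d | b | d A4; A4 ::= b | d | A3 b; A3 ::= d | b | d A4 | b b | b A3 b | d d d | d b

Unit pairs: A3 ⇒* {S}.
For each unit pair (A, B), copy every non-unit production of B to A, then drop all unit productions.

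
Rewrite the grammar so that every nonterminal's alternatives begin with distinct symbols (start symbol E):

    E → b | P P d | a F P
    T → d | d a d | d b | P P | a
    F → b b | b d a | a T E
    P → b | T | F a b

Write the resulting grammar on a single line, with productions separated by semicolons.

E → b | P P d | a F P; T → P P | a | d T'; F → a T E | b F'; P → b | T | F a b; T' → ε | a d | b; F' → b | d a

T has alternatives sharing prefix 'd': factor to T → d T' with T' → ε | a d | b.
F has alternatives sharing prefix 'b': factor to F → b F' with F' → b | d a.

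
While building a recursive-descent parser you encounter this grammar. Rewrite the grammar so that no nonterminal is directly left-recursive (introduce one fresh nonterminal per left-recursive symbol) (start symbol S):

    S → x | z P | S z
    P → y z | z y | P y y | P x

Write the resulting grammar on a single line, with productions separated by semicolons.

Left recursion appears on S, P.
For S: α = {z}, β = {x, z P}. Rewrite as S → β S' and S' → α S' | ε.
For P: α = {y y, x}, β = {y z, z y}. Rewrite as P → β P' and P' → α P' | ε.

S → x S' | z P S'; P → y z P' | z y P'; S' → z S' | epsilon; P' → y y P' | x P' | epsilon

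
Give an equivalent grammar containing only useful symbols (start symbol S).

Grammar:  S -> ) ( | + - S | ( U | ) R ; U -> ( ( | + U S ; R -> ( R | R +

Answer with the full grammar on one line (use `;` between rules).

Generating nonterminals: {S, U}.
Reachable from S after that: {S, U}.
Removed useless symbols: {R} and every production mentioning them.

S -> ) ( | + - S | ( U; U -> ( ( | + U S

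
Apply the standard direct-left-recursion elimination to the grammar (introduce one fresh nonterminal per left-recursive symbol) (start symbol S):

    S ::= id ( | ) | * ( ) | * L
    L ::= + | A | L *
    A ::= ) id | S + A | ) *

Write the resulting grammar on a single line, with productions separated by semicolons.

S ::= id ( | ) | * ( ) | * L; L ::= + L' | A L'; A ::= ) id | S + A | ) *; L' ::= * L' | eps

L is directly left-recursive.
For L: α = {*}, β = {+, A}. Rewrite as L → β L' and L' → α L' | ε.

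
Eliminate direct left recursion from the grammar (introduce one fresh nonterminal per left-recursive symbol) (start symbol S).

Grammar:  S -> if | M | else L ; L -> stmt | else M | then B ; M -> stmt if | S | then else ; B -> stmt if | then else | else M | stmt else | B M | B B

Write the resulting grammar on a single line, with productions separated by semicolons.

S -> if | M | else L; L -> stmt | else M | then B; M -> stmt if | S | then else; B -> stmt if B' | then else B' | else M B' | stmt else B'; B' -> M B' | B B' | ε

Left recursion appears on B.
For B: α = {M, B}, β = {stmt if, then else, else M, stmt else}. Rewrite as B → β B' and B' → α B' | ε.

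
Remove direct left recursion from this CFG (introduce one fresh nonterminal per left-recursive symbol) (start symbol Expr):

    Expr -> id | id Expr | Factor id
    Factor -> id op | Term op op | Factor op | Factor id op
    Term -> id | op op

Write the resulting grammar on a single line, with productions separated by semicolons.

Expr -> id | id Expr | Factor id; Factor -> id op Factor1 | Term op op Factor1; Term -> id | op op; Factor1 -> op Factor1 | id op Factor1 | ε

Directly left-recursive nonterminal: Factor.
For Factor: α = {op, id op}, β = {id op, Term op op}. Rewrite as Factor → β Factor1 and Factor1 → α Factor1 | ε.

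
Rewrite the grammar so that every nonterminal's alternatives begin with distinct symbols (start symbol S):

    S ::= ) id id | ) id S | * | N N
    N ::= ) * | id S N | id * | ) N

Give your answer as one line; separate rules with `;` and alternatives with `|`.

S has alternatives sharing prefix ') id': factor to S → ) id S' with S' → id | S.
N has alternatives sharing prefix ')': factor to N → ) N' with N' → * | N.
N has alternatives sharing prefix 'id': factor to N → id N'' with N'' → S N | *.

S ::= * | N N | ) id S'; N ::= ) N' | id N''; S' ::= id | S; N' ::= * | N; N'' ::= S N | *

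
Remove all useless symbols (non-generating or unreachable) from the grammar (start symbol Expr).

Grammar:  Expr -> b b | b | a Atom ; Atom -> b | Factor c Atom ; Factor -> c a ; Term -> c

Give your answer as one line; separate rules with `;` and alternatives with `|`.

Expr -> b b | b | a Atom; Atom -> b | Factor c Atom; Factor -> c a

Generating nonterminals: {Atom, Expr, Factor, Term}.
Reachable from Expr after that: {Atom, Expr, Factor}.
Removed useless symbols: {Term} and every production mentioning them.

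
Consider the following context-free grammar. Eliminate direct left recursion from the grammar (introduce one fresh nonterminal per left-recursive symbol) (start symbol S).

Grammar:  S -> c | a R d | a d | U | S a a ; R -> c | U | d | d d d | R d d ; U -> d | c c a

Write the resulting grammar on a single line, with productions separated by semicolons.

S, R are directly left-recursive.
For S: α = {a a}, β = {c, a R d, a d, U}. Rewrite as S → β S' and S' → α S' | ε.
For R: α = {d d}, β = {c, U, d, d d d}. Rewrite as R → β R' and R' → α R' | ε.

S -> c S' | a R d S' | a d S' | U S'; R -> c R' | U R' | d R' | d d d R'; U -> d | c c a; S' -> a a S' | ε; R' -> d d R' | ε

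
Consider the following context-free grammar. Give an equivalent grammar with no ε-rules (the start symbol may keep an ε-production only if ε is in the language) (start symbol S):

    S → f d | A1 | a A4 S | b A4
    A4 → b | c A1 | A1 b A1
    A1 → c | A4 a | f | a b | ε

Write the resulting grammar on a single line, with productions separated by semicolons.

S → f d | A1 | a A4 S | a A4 | b A4 | ε; A4 → b | c A1 | c | A1 b A1 | A1 b | b A1; A1 → c | A4 a | f | a b

The nullable symbols are {A1, S}.
ε ∈ L(G) since S is nullable, so keep S → ε.
For each production, add variants omitting each subset of nullable occurrences: S → a A4 S gives a A4 S | a A4. A4 → c A1 gives c A1 | c. A4 → A1 b A1 gives A1 b A1 | A1 b | b A1.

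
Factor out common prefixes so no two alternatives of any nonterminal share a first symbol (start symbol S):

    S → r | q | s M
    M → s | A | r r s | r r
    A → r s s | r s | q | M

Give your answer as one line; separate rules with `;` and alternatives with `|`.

M has alternatives sharing prefix 'r r': factor to M → r r M' with M' → s | ε.
A has alternatives sharing prefix 'r s': factor to A → r s A' with A' → s | ε.

S → r | q | s M; M → s | A | r r M'; A → q | M | r s A'; M' → s | ε; A' → s | ε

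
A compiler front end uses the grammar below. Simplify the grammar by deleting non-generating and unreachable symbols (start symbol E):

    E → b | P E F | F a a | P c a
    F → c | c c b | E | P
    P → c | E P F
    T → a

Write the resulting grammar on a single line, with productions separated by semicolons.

Generating nonterminals: {E, F, P, T}.
Reachable from E after that: {E, F, P}.
Removed useless symbols: {T} and every production mentioning them.

E → b | P E F | F a a | P c a; F → c | c c b | E | P; P → c | E P F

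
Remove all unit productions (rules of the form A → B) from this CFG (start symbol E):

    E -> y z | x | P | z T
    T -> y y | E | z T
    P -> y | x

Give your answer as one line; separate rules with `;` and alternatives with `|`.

Unit pairs: E ⇒* {P}; T ⇒* {E, P}.
For each unit pair (A, B), copy every non-unit production of B to A, then drop all unit productions.

E -> y z | x | z T | y; T -> y z | x | z T | y | y y; P -> y | x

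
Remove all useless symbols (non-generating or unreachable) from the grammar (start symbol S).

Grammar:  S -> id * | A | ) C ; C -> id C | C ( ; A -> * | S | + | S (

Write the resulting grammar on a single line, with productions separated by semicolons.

S -> id * | A; A -> * | S | + | S (

Generating nonterminals: {A, S}.
Reachable from S after that: {A, S}.
Removed useless symbols: {C} and every production mentioning them.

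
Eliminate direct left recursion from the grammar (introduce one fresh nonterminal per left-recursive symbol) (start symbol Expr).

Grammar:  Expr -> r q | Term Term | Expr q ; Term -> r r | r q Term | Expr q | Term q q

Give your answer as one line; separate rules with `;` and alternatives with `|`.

Left recursion appears on Expr, Term.
For Expr: α = {q}, β = {r q, Term Term}. Rewrite as Expr → β Expr1 and Expr1 → α Expr1 | ε.
For Term: α = {q q}, β = {r r, r q Term, Expr q}. Rewrite as Term → β Term1 and Term1 → α Term1 | ε.

Expr -> r q Expr1 | Term Term Expr1; Term -> r r Term1 | r q Term Term1 | Expr q Term1; Expr1 -> q Expr1 | ε; Term1 -> q q Term1 | ε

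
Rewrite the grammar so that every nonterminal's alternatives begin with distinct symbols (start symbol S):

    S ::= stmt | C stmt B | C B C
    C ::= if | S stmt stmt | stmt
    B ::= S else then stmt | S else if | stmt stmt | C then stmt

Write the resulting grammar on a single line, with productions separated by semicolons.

S has alternatives sharing prefix 'C': factor to S → C S' with S' → stmt B | B C.
B has alternatives sharing prefix 'S else': factor to B → S else B' with B' → then stmt | if.

S ::= stmt | C S'; C ::= if | S stmt stmt | stmt; B ::= stmt stmt | C then stmt | S else B'; S' ::= stmt B | B C; B' ::= then stmt | if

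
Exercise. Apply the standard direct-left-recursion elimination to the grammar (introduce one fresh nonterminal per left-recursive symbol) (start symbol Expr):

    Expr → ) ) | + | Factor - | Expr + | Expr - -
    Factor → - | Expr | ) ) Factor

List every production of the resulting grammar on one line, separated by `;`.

Left recursion appears on Expr.
For Expr: α = {+, - -}, β = {) ), +, Factor -}. Rewrite as Expr → β Expr1 and Expr1 → α Expr1 | ε.

Expr → ) ) Expr1 | + Expr1 | Factor - Expr1; Factor → - | Expr | ) ) Factor; Expr1 → + Expr1 | - - Expr1 | ε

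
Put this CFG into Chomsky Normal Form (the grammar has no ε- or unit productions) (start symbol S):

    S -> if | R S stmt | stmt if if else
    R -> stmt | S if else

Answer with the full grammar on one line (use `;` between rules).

S -> if | R Y1 | X1 Y2; R -> stmt | S Y4; X1 -> stmt; X2 -> if; X3 -> else; Y1 -> S X1; Y2 -> X2 Y3; Y3 -> X2 X3; Y4 -> X2 X3

Introduce a nonterminal for each terminal appearing in a rule of length ≥ 2: X1 → stmt, X2 → if, X3 → else.
Binarize each right-hand side of length ≥ 3 by chaining fresh nonterminals (Y1, Y2, …): affected rules were S → R S X1; S → X1 X2 X2 X3; R → S X2 X3.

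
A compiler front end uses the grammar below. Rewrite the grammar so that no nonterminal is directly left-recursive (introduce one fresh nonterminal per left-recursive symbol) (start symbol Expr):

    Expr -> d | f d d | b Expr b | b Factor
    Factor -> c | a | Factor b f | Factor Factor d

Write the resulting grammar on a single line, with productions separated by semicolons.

Left recursion appears on Factor.
For Factor: α = {b f, Factor d}, β = {c, a}. Rewrite as Factor → β Factor1 and Factor1 → α Factor1 | ε.

Expr -> d | f d d | b Expr b | b Factor; Factor -> c Factor1 | a Factor1; Factor1 -> b f Factor1 | Factor d Factor1 | ε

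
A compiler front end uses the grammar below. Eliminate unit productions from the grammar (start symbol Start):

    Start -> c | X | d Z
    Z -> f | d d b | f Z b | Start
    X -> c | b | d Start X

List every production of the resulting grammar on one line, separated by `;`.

Unit pairs: Start ⇒* {X}; Z ⇒* {Start, X}.
Replace each nonterminal's rules with the union of the non-unit rules of every nonterminal it unit-derives.

Start -> c | d Z | b | d Start X; Z -> f | d d b | f Z b | c | d Z | b | d Start X; X -> c | b | d Start X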